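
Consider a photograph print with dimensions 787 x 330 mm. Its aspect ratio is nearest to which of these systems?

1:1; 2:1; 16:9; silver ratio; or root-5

Ratio = 787 / 330 ≈ 2.385.
Distances: 1:1 1.000 (Δ 1.385); 2:1 2.000 (Δ 0.385); 16:9 1.778 (Δ 0.607); silver ratio 2.414 (Δ 0.029); root-5 2.236 (Δ 0.149).

silver ratio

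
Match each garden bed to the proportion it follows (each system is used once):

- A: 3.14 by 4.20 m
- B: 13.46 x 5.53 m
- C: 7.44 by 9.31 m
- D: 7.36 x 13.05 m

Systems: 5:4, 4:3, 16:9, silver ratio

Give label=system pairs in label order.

A=4:3, B=silver ratio, C=5:4, D=16:9

Ratios: A ≈ 1.338; B ≈ 2.434; C ≈ 1.251; D ≈ 1.773.
Targets: 5:4 ≈ 1.250; 4:3 ≈ 1.333; 16:9 ≈ 1.778; silver ratio ≈ 2.414.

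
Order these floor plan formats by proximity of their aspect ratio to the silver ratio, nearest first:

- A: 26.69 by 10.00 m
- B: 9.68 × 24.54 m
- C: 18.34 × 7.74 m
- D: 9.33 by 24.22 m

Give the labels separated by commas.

A: 26.69/10.00 ≈ 2.669 → |2.669 − 2.414| = 0.255
B: 24.54/9.68 ≈ 2.535 → |2.535 − 2.414| = 0.121
C: 18.34/7.74 ≈ 2.370 → |2.370 − 2.414| = 0.044
D: 24.22/9.33 ≈ 2.596 → |2.596 − 2.414| = 0.182

C, B, D, A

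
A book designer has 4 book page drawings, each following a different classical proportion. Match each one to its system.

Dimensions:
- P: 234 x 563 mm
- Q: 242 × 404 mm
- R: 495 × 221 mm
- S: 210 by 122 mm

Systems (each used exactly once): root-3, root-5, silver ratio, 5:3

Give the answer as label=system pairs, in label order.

P=silver ratio, Q=5:3, R=root-5, S=root-3

Ratios: P ≈ 2.406; Q ≈ 1.669; R ≈ 2.240; S ≈ 1.721.
Targets: root-3 ≈ 1.732; root-5 ≈ 2.236; silver ratio ≈ 2.414; 5:3 ≈ 1.667.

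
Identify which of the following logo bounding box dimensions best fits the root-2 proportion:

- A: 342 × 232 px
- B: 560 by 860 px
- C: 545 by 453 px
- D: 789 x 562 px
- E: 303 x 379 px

D

Target root-2 ≈ 1.414.
A: 1.474 (Δ0.060)  B: 1.536 (Δ0.122)  C: 1.203 (Δ0.211)  D: 1.404 (Δ0.010)  E: 1.251 (Δ0.163)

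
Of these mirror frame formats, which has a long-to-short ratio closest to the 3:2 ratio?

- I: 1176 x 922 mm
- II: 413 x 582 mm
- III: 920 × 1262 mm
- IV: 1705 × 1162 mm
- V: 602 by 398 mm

V

Ratios (long/short): I ≈ 1.275; II ≈ 1.409; III ≈ 1.372; IV ≈ 1.467; V ≈ 1.513.
3:2 ≈ 1.500; option V is nearest (Δ 0.013).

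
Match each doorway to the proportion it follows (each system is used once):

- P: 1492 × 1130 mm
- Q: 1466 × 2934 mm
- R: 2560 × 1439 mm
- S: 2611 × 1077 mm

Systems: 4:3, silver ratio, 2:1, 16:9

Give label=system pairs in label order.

P=4:3, Q=2:1, R=16:9, S=silver ratio

Ratios: P ≈ 1.320; Q ≈ 2.001; R ≈ 1.779; S ≈ 2.424.
Targets: 4:3 ≈ 1.333; silver ratio ≈ 2.414; 2:1 ≈ 2.000; 16:9 ≈ 1.778.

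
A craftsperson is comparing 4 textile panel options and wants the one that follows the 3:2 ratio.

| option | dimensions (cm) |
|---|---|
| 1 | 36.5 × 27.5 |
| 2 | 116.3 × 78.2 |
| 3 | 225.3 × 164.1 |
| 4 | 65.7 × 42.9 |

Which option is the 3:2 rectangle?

Ratios (long/short): 1 ≈ 1.327; 2 ≈ 1.487; 3 ≈ 1.373; 4 ≈ 1.531.
3:2 ≈ 1.500; option 2 is nearest (Δ 0.013).

2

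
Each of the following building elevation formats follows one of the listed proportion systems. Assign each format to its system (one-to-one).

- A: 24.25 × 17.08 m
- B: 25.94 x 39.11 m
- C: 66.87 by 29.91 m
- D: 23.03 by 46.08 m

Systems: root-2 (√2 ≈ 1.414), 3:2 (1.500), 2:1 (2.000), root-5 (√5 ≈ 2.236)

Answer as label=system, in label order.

A=root-2, B=3:2, C=root-5, D=2:1

A = 24.25/17.08 ≈ 1.420 → root-2 (1.414)
B = 39.11/25.94 ≈ 1.508 → 3:2 (1.500)
C = 66.87/29.91 ≈ 2.236 → root-5 (2.236)
D = 46.08/23.03 ≈ 2.001 → 2:1 (2.000)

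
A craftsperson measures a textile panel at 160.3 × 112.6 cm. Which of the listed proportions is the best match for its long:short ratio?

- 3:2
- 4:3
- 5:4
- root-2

160.3/112.6 ≈ 1.424. Nearest candidates are root-2 (1.414, off by 0.010) and 3:2 (1.500, off by 0.076).

root-2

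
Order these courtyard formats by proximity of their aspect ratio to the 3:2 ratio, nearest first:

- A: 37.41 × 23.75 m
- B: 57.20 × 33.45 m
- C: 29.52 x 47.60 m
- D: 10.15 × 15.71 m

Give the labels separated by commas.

Ratios: A = 37.41 / 23.75 ≈ 1.575; B = 57.20 / 33.45 ≈ 1.710; C = 47.60 / 29.52 ≈ 1.612; D = 15.71 / 10.15 ≈ 1.548.
|Δ from 1.500|: A 0.075; B 0.210; C 0.112; D 0.048.

D, A, C, B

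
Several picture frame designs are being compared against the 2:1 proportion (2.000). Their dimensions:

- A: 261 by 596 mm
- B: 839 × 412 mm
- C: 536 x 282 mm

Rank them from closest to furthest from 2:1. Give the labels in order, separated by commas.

A: 596/261 ≈ 2.284 → |2.284 − 2.000| = 0.284
B: 839/412 ≈ 2.036 → |2.036 − 2.000| = 0.036
C: 536/282 ≈ 1.901 → |1.901 − 2.000| = 0.099

B, C, A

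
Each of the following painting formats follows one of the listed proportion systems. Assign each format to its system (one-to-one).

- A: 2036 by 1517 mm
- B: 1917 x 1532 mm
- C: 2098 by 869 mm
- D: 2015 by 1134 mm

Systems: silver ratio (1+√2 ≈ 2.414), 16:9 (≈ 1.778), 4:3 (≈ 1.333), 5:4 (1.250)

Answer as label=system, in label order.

A=4:3, B=5:4, C=silver ratio, D=16:9

A = 2036/1517 ≈ 1.342 → 4:3 (1.333)
B = 1917/1532 ≈ 1.251 → 5:4 (1.250)
C = 2098/869 ≈ 2.414 → silver ratio (2.414)
D = 2015/1134 ≈ 1.777 → 16:9 (1.778)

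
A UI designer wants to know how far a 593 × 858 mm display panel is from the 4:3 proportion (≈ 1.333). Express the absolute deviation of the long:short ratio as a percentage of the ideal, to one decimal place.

8.5%

Ratio = 858 / 593 ≈ 1.4469.
Ideal 4:3 ≈ 1.3333. |1.4469 − 1.3333| / 1.3333 ≈ 8.52% → 8.5%.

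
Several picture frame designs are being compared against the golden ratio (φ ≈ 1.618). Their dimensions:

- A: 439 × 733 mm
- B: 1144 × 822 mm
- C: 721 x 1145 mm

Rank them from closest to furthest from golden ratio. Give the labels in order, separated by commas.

Ratios: A = 733 / 439 ≈ 1.670; B = 1144 / 822 ≈ 1.392; C = 1145 / 721 ≈ 1.588.
|Δ from 1.618|: A 0.052; B 0.226; C 0.030.

C, A, B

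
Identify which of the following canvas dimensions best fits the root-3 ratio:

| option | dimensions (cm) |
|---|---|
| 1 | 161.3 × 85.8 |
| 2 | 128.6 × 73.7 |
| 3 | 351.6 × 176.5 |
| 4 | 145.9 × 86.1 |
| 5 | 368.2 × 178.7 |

Target root-3 ≈ 1.732.
1: 1.880 (Δ0.148)  2: 1.745 (Δ0.013)  3: 1.992 (Δ0.260)  4: 1.695 (Δ0.037)  5: 2.060 (Δ0.328)

2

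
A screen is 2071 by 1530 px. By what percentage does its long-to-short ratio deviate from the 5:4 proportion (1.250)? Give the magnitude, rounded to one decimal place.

Ratio = 2071 / 1530 ≈ 1.3536.
Ideal 5:4 = 1.2500. |1.3536 − 1.2500| / 1.2500 ≈ 8.29% → 8.3%.

8.3%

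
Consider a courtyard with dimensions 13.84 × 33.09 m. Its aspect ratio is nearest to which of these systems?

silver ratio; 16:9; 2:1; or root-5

Ratio = 33.09 / 13.84 ≈ 2.391.
Distances: silver ratio 2.414 (Δ 0.023); 16:9 1.778 (Δ 0.613); 2:1 2.000 (Δ 0.391); root-5 2.236 (Δ 0.155).

silver ratio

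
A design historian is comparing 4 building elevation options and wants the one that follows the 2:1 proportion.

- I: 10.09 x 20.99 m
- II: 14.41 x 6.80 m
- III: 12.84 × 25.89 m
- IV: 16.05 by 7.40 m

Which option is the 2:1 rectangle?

III

Ratios (long/short): I ≈ 2.080; II ≈ 2.119; III ≈ 2.016; IV ≈ 2.169.
2:1 ≈ 2.000; option III is nearest (Δ 0.016).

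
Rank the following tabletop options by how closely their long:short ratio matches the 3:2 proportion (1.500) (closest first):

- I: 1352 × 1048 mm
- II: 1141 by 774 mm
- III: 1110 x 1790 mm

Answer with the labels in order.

I: 1352/1048 ≈ 1.290 → |1.290 − 1.500| = 0.210
II: 1141/774 ≈ 1.474 → |1.474 − 1.500| = 0.026
III: 1790/1110 ≈ 1.613 → |1.613 − 1.500| = 0.113

II, III, I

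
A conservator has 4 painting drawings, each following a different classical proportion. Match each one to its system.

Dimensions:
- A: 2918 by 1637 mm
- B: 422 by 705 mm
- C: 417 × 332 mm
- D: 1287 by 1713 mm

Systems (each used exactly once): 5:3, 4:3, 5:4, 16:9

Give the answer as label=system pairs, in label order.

A=16:9, B=5:3, C=5:4, D=4:3

Ratios: A ≈ 1.783; B ≈ 1.671; C ≈ 1.256; D ≈ 1.331.
Targets: 5:3 ≈ 1.667; 4:3 ≈ 1.333; 5:4 ≈ 1.250; 16:9 ≈ 1.778.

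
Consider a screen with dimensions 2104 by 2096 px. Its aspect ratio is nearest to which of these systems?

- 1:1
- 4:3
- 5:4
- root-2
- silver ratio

Ratio = 2104 / 2096 ≈ 1.004.
Distances: 1:1 1.000 (Δ 0.004); 4:3 1.333 (Δ 0.329); 5:4 1.250 (Δ 0.246); root-2 1.414 (Δ 0.410); silver ratio 2.414 (Δ 1.410).

1:1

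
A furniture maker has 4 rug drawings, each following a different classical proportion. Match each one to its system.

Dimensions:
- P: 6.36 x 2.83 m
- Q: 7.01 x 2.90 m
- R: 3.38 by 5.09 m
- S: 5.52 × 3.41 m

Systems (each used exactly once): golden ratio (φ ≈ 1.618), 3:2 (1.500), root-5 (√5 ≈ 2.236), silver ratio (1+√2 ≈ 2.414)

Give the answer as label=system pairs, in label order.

Ratios: P ≈ 2.247; Q ≈ 2.417; R ≈ 1.506; S ≈ 1.619.
Targets: golden ratio ≈ 1.618; 3:2 ≈ 1.500; root-5 ≈ 2.236; silver ratio ≈ 2.414.

P=root-5, Q=silver ratio, R=3:2, S=golden ratio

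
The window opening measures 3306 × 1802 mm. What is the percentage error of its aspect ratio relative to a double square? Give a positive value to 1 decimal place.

8.3%

Ratio = 3306 / 1802 ≈ 1.8346.
Ideal 2:1 = 2.0000. |1.8346 − 2.0000| / 2.0000 ≈ 8.27% → 8.3%.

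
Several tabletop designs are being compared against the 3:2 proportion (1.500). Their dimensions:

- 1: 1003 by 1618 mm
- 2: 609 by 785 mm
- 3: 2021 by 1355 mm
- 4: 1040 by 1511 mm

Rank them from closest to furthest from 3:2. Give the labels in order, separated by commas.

1: 1618/1003 ≈ 1.613 → |1.613 − 1.500| = 0.113
2: 785/609 ≈ 1.289 → |1.289 − 1.500| = 0.211
3: 2021/1355 ≈ 1.492 → |1.492 − 1.500| = 0.008
4: 1511/1040 ≈ 1.453 → |1.453 − 1.500| = 0.047

3, 4, 1, 2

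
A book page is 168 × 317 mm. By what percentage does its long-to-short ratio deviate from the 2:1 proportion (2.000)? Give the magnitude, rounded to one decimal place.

Ratio = 317 / 168 ≈ 1.8869.
Ideal 2:1 = 2.0000. |1.8869 − 2.0000| / 2.0000 ≈ 5.65% → 5.7%.

5.7%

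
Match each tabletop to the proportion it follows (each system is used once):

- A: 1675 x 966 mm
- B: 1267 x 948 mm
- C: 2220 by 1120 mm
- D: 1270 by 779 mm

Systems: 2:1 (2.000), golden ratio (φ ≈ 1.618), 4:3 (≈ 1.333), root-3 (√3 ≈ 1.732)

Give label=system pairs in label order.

A=root-3, B=4:3, C=2:1, D=golden ratio

A = 1675/966 ≈ 1.734 → root-3 (1.732)
B = 1267/948 ≈ 1.336 → 4:3 (1.333)
C = 2220/1120 ≈ 1.982 → 2:1 (2.000)
D = 1270/779 ≈ 1.630 → golden ratio (1.618)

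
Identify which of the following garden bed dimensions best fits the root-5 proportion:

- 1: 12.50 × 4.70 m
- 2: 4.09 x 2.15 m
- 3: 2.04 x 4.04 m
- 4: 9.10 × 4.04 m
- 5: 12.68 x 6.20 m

Ratios (long/short): 1 ≈ 2.660; 2 ≈ 1.902; 3 ≈ 1.980; 4 ≈ 2.252; 5 ≈ 2.045.
root-5 ≈ 2.236; option 4 is nearest (Δ 0.016).

4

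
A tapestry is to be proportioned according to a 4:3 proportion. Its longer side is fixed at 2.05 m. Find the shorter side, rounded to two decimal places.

4:3 ≈ 1.33333.
Shorter side = 2.05 ÷ 1.33333 ≈ 1.5375 → 1.54 m.

1.54 m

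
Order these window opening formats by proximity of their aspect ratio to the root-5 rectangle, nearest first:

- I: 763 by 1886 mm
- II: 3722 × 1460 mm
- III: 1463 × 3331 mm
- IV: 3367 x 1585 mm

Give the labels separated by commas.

III, IV, I, II

Ratios: I = 1886 / 763 ≈ 2.472; II = 3722 / 1460 ≈ 2.549; III = 3331 / 1463 ≈ 2.277; IV = 3367 / 1585 ≈ 2.124.
|Δ from 2.236|: I 0.236; II 0.313; III 0.041; IV 0.112.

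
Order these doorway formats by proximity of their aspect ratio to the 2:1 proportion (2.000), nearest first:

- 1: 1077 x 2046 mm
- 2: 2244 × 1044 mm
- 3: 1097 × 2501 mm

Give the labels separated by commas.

1, 2, 3

Ratios: 1 = 2046 / 1077 ≈ 1.900; 2 = 2244 / 1044 ≈ 2.149; 3 = 2501 / 1097 ≈ 2.280.
|Δ from 2.000|: 1 0.100; 2 0.149; 3 0.280.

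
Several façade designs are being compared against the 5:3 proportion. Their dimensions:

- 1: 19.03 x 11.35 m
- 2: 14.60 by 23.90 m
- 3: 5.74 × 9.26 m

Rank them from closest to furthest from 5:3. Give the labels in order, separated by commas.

1, 2, 3

Ratios: 1 = 19.03 / 11.35 ≈ 1.677; 2 = 23.90 / 14.60 ≈ 1.637; 3 = 9.26 / 5.74 ≈ 1.613.
|Δ from 1.667|: 1 0.010; 2 0.030; 3 0.054.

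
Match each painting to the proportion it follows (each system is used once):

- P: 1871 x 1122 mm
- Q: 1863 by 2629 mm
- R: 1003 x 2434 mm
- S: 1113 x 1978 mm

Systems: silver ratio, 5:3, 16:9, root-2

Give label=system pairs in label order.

P=5:3, Q=root-2, R=silver ratio, S=16:9

Ratios: P ≈ 1.668; Q ≈ 1.411; R ≈ 2.427; S ≈ 1.777.
Targets: silver ratio ≈ 2.414; 5:3 ≈ 1.667; 16:9 ≈ 1.778; root-2 ≈ 1.414.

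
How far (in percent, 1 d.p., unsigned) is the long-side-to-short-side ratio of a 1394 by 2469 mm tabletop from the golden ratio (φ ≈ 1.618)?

Ratio = 2469 / 1394 ≈ 1.7712.
Ideal golden ratio ≈ 1.6180. |1.7712 − 1.6180| / 1.6180 ≈ 9.47% → 9.5%.

9.5%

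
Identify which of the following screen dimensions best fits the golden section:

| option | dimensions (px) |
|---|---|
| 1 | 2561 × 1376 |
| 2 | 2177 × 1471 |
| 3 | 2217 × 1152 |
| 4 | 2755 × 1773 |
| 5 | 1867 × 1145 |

5

Target golden ratio ≈ 1.618.
1: 1.861 (Δ0.243)  2: 1.480 (Δ0.138)  3: 1.924 (Δ0.306)  4: 1.554 (Δ0.064)  5: 1.631 (Δ0.013)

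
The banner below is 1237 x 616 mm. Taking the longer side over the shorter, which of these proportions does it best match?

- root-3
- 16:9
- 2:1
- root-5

2:1

1237/616 ≈ 2.008. Nearest candidates are 2:1 (2.000, off by 0.008) and root-5 (2.236, off by 0.228).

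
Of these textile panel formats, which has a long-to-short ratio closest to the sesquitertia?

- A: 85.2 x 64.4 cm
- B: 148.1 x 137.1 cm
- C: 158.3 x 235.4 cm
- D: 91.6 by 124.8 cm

Ratios (long/short): A ≈ 1.323; B ≈ 1.080; C ≈ 1.487; D ≈ 1.362.
4:3 ≈ 1.333; option A is nearest (Δ 0.010).

A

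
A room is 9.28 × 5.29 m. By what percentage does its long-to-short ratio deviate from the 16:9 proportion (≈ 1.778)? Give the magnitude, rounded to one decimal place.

1.3%

Ratio = 9.28 / 5.29 ≈ 1.7543.
Ideal 16:9 ≈ 1.7778. |1.7543 − 1.7778| / 1.7778 ≈ 1.32% → 1.3%.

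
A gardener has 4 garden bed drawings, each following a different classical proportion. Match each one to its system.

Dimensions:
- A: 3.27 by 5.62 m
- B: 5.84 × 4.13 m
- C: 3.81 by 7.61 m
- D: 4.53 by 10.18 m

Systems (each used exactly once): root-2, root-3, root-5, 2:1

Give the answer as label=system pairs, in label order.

Ratios: A ≈ 1.719; B ≈ 1.414; C ≈ 1.997; D ≈ 2.247.
Targets: root-2 ≈ 1.414; root-3 ≈ 1.732; root-5 ≈ 2.236; 2:1 ≈ 2.000.

A=root-3, B=root-2, C=2:1, D=root-5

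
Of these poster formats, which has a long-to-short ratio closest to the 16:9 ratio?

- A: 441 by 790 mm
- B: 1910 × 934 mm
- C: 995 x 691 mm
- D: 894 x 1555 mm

A

Ratios (long/short): A ≈ 1.791; B ≈ 2.045; C ≈ 1.440; D ≈ 1.739.
16:9 ≈ 1.778; option A is nearest (Δ 0.013).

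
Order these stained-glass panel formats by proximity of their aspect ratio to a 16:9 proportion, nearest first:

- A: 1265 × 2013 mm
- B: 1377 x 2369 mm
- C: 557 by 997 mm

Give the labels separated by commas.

A: 2013/1265 ≈ 1.591 → |1.591 − 1.778| = 0.187
B: 2369/1377 ≈ 1.720 → |1.720 − 1.778| = 0.058
C: 997/557 ≈ 1.790 → |1.790 − 1.778| = 0.012

C, B, A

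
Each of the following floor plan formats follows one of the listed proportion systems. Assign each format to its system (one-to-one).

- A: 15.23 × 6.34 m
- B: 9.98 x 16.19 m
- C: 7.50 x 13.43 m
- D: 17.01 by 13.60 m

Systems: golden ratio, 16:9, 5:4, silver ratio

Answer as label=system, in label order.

A=silver ratio, B=golden ratio, C=16:9, D=5:4

Ratios: A ≈ 2.402; B ≈ 1.622; C ≈ 1.791; D ≈ 1.251.
Targets: golden ratio ≈ 1.618; 16:9 ≈ 1.778; 5:4 ≈ 1.250; silver ratio ≈ 2.414.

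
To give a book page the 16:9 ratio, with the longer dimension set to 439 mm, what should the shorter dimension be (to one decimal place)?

246.9 mm

16:9 ≈ 1.77778.
Shorter side = 439 ÷ 1.77778 ≈ 246.937 → 246.9 mm.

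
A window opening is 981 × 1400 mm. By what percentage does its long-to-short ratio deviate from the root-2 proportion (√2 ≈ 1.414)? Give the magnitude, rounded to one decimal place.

0.9%

Ratio = 1400 / 981 ≈ 1.4271.
Ideal root-2 ≈ 1.4142. |1.4271 − 1.4142| / 1.4142 ≈ 0.91% → 0.9%.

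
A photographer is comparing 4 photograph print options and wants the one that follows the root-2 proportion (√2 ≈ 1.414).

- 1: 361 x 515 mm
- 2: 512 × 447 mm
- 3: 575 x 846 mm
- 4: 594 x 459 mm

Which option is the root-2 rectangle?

Ratios (long/short): 1 ≈ 1.427; 2 ≈ 1.145; 3 ≈ 1.471; 4 ≈ 1.294.
root-2 ≈ 1.414; option 1 is nearest (Δ 0.013).

1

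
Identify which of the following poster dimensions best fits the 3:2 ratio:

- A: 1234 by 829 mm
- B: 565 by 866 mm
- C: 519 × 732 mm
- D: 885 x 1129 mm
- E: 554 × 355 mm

A

Target 3:2 ≈ 1.500.
A: 1.489 (Δ0.011)  B: 1.533 (Δ0.033)  C: 1.410 (Δ0.090)  D: 1.276 (Δ0.224)  E: 1.561 (Δ0.061)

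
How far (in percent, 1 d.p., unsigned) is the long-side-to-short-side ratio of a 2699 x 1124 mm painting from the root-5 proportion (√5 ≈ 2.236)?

Ratio = 2699 / 1124 ≈ 2.4012.
Ideal root-5 ≈ 2.2361. |2.4012 − 2.2361| / 2.2361 ≈ 7.38% → 7.4%.

7.4%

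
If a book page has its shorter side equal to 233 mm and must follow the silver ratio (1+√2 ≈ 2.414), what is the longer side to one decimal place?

562.5 mm

silver ratio ≈ 2.41421.
Longer side = 233 × 2.41421 ≈ 562.511 → 562.5 mm.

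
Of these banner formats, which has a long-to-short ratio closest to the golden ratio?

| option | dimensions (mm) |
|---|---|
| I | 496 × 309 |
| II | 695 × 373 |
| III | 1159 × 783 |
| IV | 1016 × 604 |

Target golden ratio ≈ 1.618.
I: 1.605 (Δ0.013)  II: 1.863 (Δ0.245)  III: 1.480 (Δ0.138)  IV: 1.682 (Δ0.064)

I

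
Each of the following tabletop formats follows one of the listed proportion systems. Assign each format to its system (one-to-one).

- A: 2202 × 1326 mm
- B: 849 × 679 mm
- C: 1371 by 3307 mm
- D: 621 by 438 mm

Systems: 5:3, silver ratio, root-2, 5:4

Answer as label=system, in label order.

A = 2202/1326 ≈ 1.661 → 5:3 (1.667)
B = 849/679 ≈ 1.250 → 5:4 (1.250)
C = 3307/1371 ≈ 2.412 → silver ratio (2.414)
D = 621/438 ≈ 1.418 → root-2 (1.414)

A=5:3, B=5:4, C=silver ratio, D=root-2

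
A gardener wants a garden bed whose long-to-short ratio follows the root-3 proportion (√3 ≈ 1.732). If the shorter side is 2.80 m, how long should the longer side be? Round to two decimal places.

root-3 ≈ 1.73205.
Longer side = 2.80 × 1.73205 ≈ 4.8497 → 4.85 m.

4.85 m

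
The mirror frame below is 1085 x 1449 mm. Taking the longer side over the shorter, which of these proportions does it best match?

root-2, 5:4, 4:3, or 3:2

1449/1085 ≈ 1.335. Nearest candidates are 4:3 (1.333, off by 0.002) and root-2 (1.414, off by 0.079).

4:3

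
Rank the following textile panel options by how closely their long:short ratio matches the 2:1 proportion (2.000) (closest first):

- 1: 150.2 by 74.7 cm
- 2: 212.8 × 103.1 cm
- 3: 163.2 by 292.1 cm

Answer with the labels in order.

1, 2, 3

1: 150.2/74.7 ≈ 2.011 → |2.011 − 2.000| = 0.011
2: 212.8/103.1 ≈ 2.064 → |2.064 − 2.000| = 0.064
3: 292.1/163.2 ≈ 1.790 → |1.790 − 2.000| = 0.210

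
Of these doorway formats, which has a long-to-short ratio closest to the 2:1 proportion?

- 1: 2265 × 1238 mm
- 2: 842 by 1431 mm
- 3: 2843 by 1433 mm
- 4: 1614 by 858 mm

Ratios (long/short): 1 ≈ 1.830; 2 ≈ 1.700; 3 ≈ 1.984; 4 ≈ 1.881.
2:1 ≈ 2.000; option 3 is nearest (Δ 0.016).

3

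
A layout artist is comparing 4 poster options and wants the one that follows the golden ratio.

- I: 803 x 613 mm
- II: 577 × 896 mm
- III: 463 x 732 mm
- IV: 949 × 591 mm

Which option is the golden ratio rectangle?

Target golden ratio ≈ 1.618.
I: 1.310 (Δ0.308)  II: 1.553 (Δ0.065)  III: 1.581 (Δ0.037)  IV: 1.606 (Δ0.012)

IV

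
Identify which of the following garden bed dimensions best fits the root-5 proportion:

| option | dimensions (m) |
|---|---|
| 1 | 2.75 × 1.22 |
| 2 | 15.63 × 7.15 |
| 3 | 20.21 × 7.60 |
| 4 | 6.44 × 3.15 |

1

Target root-5 ≈ 2.236.
1: 2.254 (Δ0.018)  2: 2.186 (Δ0.050)  3: 2.659 (Δ0.423)  4: 2.044 (Δ0.192)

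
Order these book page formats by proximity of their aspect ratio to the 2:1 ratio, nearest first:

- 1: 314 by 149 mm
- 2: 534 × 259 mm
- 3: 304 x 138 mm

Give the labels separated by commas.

Ratios: 1 = 314 / 149 ≈ 2.107; 2 = 534 / 259 ≈ 2.062; 3 = 304 / 138 ≈ 2.203.
|Δ from 2.000|: 1 0.107; 2 0.062; 3 0.203.

2, 1, 3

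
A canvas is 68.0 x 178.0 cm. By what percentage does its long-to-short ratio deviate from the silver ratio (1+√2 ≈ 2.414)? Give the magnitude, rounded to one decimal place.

Ratio = 178.0 / 68.0 ≈ 2.6176.
Ideal silver ratio ≈ 2.4142. |2.6176 − 2.4142| / 2.4142 ≈ 8.43% → 8.4%.

8.4%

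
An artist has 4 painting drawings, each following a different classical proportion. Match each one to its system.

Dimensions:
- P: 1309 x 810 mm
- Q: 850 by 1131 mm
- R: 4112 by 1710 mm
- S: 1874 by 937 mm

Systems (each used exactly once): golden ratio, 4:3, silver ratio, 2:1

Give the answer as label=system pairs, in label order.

P=golden ratio, Q=4:3, R=silver ratio, S=2:1

Ratios: P ≈ 1.616; Q ≈ 1.331; R ≈ 2.405; S ≈ 2.000.
Targets: golden ratio ≈ 1.618; 4:3 ≈ 1.333; silver ratio ≈ 2.414; 2:1 ≈ 2.000.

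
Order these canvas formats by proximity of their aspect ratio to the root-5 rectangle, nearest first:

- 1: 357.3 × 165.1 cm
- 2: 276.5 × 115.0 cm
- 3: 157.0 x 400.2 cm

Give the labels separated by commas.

1, 2, 3

Ratios: 1 = 357.3 / 165.1 ≈ 2.164; 2 = 276.5 / 115.0 ≈ 2.404; 3 = 400.2 / 157.0 ≈ 2.549.
|Δ from 2.236|: 1 0.072; 2 0.168; 3 0.313.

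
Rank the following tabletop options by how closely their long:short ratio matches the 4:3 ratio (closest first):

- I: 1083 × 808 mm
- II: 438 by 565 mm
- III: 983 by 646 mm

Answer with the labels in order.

I: 1083/808 ≈ 1.340 → |1.340 − 1.333| = 0.007
II: 565/438 ≈ 1.290 → |1.290 − 1.333| = 0.043
III: 983/646 ≈ 1.522 → |1.522 − 1.333| = 0.189

I, II, III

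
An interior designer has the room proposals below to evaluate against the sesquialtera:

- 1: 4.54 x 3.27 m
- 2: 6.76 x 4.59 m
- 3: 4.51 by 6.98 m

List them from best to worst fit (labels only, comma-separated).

Ratios: 1 = 4.54 / 3.27 ≈ 1.388; 2 = 6.76 / 4.59 ≈ 1.473; 3 = 6.98 / 4.51 ≈ 1.548.
|Δ from 1.500|: 1 0.112; 2 0.027; 3 0.048.

2, 3, 1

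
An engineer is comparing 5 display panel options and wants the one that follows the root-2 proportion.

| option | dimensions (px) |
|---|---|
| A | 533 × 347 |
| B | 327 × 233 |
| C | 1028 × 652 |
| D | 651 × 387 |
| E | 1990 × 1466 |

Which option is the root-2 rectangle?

Target root-2 ≈ 1.414.
A: 1.536 (Δ0.122)  B: 1.403 (Δ0.011)  C: 1.577 (Δ0.163)  D: 1.682 (Δ0.268)  E: 1.357 (Δ0.057)

B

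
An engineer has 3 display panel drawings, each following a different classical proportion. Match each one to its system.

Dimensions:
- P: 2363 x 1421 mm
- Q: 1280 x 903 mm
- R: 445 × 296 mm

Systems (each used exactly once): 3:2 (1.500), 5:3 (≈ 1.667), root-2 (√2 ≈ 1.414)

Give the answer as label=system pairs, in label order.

P=5:3, Q=root-2, R=3:2

Ratios: P ≈ 1.663; Q ≈ 1.417; R ≈ 1.503.
Targets: 3:2 ≈ 1.500; 5:3 ≈ 1.667; root-2 ≈ 1.414.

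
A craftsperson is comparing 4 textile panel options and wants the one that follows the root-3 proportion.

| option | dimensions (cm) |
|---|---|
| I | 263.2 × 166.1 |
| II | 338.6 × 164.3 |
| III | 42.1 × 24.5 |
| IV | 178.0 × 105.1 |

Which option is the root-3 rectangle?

III

Target root-3 ≈ 1.732.
I: 1.585 (Δ0.147)  II: 2.061 (Δ0.329)  III: 1.718 (Δ0.014)  IV: 1.694 (Δ0.038)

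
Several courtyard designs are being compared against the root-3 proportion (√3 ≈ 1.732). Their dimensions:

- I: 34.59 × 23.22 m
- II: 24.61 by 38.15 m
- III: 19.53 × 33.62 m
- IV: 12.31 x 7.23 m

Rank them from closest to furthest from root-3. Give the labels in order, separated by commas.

III, IV, II, I

I: 34.59/23.22 ≈ 1.490 → |1.490 − 1.732| = 0.242
II: 38.15/24.61 ≈ 1.550 → |1.550 − 1.732| = 0.182
III: 33.62/19.53 ≈ 1.721 → |1.721 − 1.732| = 0.011
IV: 12.31/7.23 ≈ 1.703 → |1.703 − 1.732| = 0.029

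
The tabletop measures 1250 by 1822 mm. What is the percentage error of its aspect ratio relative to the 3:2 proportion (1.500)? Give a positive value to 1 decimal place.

2.8%

Ratio = 1822 / 1250 ≈ 1.4576.
Ideal 3:2 = 1.5000. |1.4576 − 1.5000| / 1.5000 ≈ 2.83% → 2.8%.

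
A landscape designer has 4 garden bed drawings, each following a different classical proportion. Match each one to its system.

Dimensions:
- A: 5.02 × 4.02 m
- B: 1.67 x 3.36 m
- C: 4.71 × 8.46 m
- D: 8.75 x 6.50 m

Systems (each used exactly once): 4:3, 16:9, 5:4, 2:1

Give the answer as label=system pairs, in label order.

A = 5.02/4.02 ≈ 1.249 → 5:4 (1.250)
B = 3.36/1.67 ≈ 2.012 → 2:1 (2.000)
C = 8.46/4.71 ≈ 1.796 → 16:9 (1.778)
D = 8.75/6.50 ≈ 1.346 → 4:3 (1.333)

A=5:4, B=2:1, C=16:9, D=4:3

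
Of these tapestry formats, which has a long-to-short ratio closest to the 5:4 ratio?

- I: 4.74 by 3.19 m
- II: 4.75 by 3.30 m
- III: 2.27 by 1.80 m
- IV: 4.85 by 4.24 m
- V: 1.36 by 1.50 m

Ratios (long/short): I ≈ 1.486; II ≈ 1.439; III ≈ 1.261; IV ≈ 1.144; V ≈ 1.103.
5:4 ≈ 1.250; option III is nearest (Δ 0.011).

III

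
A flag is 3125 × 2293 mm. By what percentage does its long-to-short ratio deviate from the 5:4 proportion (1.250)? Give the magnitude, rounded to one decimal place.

Ratio = 3125 / 2293 ≈ 1.3628.
Ideal 5:4 = 1.2500. |1.3628 − 1.2500| / 1.2500 ≈ 9.02% → 9.0%.

9.0%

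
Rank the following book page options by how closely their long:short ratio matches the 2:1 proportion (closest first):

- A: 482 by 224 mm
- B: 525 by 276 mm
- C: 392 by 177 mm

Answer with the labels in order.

Ratios: A = 482 / 224 ≈ 2.152; B = 525 / 276 ≈ 1.902; C = 392 / 177 ≈ 2.215.
|Δ from 2.000|: A 0.152; B 0.098; C 0.215.

B, A, C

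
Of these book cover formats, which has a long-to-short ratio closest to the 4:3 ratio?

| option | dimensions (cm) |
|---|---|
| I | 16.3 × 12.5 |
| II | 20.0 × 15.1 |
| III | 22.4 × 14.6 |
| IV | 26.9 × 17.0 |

Ratios (long/short): I ≈ 1.304; II ≈ 1.325; III ≈ 1.534; IV ≈ 1.582.
4:3 ≈ 1.333; option II is nearest (Δ 0.008).

II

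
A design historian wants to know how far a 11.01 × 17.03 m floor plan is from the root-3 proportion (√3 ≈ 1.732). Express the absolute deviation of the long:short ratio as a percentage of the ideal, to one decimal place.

10.7%

Ratio = 17.03 / 11.01 ≈ 1.5468.
Ideal root-3 ≈ 1.7321. |1.5468 − 1.7321| / 1.7321 ≈ 10.70% → 10.7%.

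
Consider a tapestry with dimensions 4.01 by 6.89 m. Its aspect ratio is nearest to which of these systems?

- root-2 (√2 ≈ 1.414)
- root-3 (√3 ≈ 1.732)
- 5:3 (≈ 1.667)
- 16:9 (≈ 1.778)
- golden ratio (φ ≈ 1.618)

6.89/4.01 ≈ 1.718. Nearest candidates are root-3 (1.732, off by 0.014) and 5:3 (1.667, off by 0.051).

root-3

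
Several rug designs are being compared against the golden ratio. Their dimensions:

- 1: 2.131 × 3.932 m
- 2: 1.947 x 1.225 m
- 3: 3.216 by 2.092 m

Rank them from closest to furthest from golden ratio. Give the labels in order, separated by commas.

Ratios: 1 = 3.932 / 2.131 ≈ 1.845; 2 = 1.947 / 1.225 ≈ 1.589; 3 = 3.216 / 2.092 ≈ 1.537.
|Δ from 1.618|: 1 0.227; 2 0.029; 3 0.081.

2, 3, 1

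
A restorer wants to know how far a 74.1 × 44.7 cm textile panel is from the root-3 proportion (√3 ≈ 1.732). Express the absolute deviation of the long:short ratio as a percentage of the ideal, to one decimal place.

4.3%

Ratio = 74.1 / 44.7 ≈ 1.6577.
Ideal root-3 ≈ 1.7321. |1.6577 − 1.7321| / 1.7321 ≈ 4.30% → 4.3%.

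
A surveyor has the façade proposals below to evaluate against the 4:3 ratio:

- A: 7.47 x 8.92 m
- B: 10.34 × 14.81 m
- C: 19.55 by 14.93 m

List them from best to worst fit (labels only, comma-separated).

A: 8.92/7.47 ≈ 1.194 → |1.194 − 1.333| = 0.139
B: 14.81/10.34 ≈ 1.432 → |1.432 − 1.333| = 0.099
C: 19.55/14.93 ≈ 1.309 → |1.309 − 1.333| = 0.024

C, B, A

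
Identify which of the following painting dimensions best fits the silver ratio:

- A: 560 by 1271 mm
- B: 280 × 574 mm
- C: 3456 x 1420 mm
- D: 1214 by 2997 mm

Ratios (long/short): A ≈ 2.270; B ≈ 2.050; C ≈ 2.434; D ≈ 2.469.
silver ratio ≈ 2.414; option C is nearest (Δ 0.020).

C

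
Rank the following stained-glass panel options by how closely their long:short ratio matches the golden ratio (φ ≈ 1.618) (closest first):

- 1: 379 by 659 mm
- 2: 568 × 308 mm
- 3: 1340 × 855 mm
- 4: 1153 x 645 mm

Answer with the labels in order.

Ratios: 1 = 659 / 379 ≈ 1.739; 2 = 568 / 308 ≈ 1.844; 3 = 1340 / 855 ≈ 1.567; 4 = 1153 / 645 ≈ 1.788.
|Δ from 1.618|: 1 0.121; 2 0.226; 3 0.051; 4 0.170.

3, 1, 4, 2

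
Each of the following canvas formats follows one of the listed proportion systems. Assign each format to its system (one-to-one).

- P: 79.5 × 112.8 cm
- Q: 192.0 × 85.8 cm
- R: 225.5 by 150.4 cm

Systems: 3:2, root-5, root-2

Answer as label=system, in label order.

P = 112.8/79.5 ≈ 1.419 → root-2 (1.414)
Q = 192.0/85.8 ≈ 2.238 → root-5 (2.236)
R = 225.5/150.4 ≈ 1.499 → 3:2 (1.500)

P=root-2, Q=root-5, R=3:2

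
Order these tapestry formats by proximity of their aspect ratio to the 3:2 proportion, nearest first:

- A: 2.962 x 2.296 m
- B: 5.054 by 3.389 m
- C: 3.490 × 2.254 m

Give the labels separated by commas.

B, C, A

Ratios: A = 2.962 / 2.296 ≈ 1.290; B = 5.054 / 3.389 ≈ 1.491; C = 3.490 / 2.254 ≈ 1.548.
|Δ from 1.500|: A 0.210; B 0.009; C 0.048.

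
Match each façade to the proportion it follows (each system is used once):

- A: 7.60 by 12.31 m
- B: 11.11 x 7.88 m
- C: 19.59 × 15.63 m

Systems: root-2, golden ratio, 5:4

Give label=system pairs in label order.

A = 12.31/7.60 ≈ 1.620 → golden ratio (1.618)
B = 11.11/7.88 ≈ 1.410 → root-2 (1.414)
C = 19.59/15.63 ≈ 1.253 → 5:4 (1.250)

A=golden ratio, B=root-2, C=5:4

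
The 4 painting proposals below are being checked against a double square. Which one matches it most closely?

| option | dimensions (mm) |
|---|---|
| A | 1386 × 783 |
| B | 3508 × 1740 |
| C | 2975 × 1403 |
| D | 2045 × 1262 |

Target 2:1 ≈ 2.000.
A: 1.770 (Δ0.230)  B: 2.016 (Δ0.016)  C: 2.120 (Δ0.120)  D: 1.620 (Δ0.380)

B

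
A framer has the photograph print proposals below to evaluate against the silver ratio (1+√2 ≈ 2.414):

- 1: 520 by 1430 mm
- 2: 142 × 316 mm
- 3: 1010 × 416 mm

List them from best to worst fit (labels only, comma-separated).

3, 2, 1

Ratios: 1 = 1430 / 520 ≈ 2.750; 2 = 316 / 142 ≈ 2.225; 3 = 1010 / 416 ≈ 2.428.
|Δ from 2.414|: 1 0.336; 2 0.189; 3 0.014.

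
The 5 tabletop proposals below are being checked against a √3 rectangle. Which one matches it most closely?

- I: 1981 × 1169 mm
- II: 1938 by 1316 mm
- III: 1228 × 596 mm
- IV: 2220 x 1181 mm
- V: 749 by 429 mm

V

Target root-3 ≈ 1.732.
I: 1.695 (Δ0.037)  II: 1.473 (Δ0.259)  III: 2.060 (Δ0.328)  IV: 1.880 (Δ0.148)  V: 1.746 (Δ0.014)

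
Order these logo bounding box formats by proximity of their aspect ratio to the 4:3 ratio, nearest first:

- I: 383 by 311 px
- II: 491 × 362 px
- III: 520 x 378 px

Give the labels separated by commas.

Ratios: I = 383 / 311 ≈ 1.232; II = 491 / 362 ≈ 1.356; III = 520 / 378 ≈ 1.376.
|Δ from 1.333|: I 0.101; II 0.023; III 0.043.

II, III, I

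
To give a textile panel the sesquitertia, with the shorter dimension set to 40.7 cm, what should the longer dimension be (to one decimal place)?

54.3 cm

4:3 ≈ 1.33333.
Longer side = 40.7 × 1.33333 ≈ 54.267 → 54.3 cm.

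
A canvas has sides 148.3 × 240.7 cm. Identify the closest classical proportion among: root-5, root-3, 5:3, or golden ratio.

golden ratio

Ratio = 240.7 / 148.3 ≈ 1.623.
Distances: root-5 2.236 (Δ 0.613); root-3 1.732 (Δ 0.109); 5:3 1.667 (Δ 0.044); golden ratio 1.618 (Δ 0.005).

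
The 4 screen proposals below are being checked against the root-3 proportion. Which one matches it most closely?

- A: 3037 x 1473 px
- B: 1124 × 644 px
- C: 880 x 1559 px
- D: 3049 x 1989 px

B

Target root-3 ≈ 1.732.
A: 2.062 (Δ0.330)  B: 1.745 (Δ0.013)  C: 1.772 (Δ0.040)  D: 1.533 (Δ0.199)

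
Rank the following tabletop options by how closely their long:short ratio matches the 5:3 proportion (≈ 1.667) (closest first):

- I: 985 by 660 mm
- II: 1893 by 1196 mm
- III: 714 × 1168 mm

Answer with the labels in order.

III, II, I

I: 985/660 ≈ 1.492 → |1.492 − 1.667| = 0.175
II: 1893/1196 ≈ 1.583 → |1.583 − 1.667| = 0.084
III: 1168/714 ≈ 1.636 → |1.636 − 1.667| = 0.031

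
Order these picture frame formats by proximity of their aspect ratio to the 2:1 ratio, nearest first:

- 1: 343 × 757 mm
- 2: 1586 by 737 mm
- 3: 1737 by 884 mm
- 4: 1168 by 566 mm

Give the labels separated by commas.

Ratios: 1 = 757 / 343 ≈ 2.207; 2 = 1586 / 737 ≈ 2.152; 3 = 1737 / 884 ≈ 1.965; 4 = 1168 / 566 ≈ 2.064.
|Δ from 2.000|: 1 0.207; 2 0.152; 3 0.035; 4 0.064.

3, 4, 2, 1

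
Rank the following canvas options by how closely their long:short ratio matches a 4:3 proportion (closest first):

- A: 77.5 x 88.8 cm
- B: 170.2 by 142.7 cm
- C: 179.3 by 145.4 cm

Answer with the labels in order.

C, B, A

Ratios: A = 88.8 / 77.5 ≈ 1.146; B = 170.2 / 142.7 ≈ 1.193; C = 179.3 / 145.4 ≈ 1.233.
|Δ from 1.333|: A 0.187; B 0.140; C 0.100.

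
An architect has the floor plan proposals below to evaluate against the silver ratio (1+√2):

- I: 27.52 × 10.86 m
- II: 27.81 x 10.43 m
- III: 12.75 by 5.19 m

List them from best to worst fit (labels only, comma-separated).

Ratios: I = 27.52 / 10.86 ≈ 2.534; II = 27.81 / 10.43 ≈ 2.666; III = 12.75 / 5.19 ≈ 2.457.
|Δ from 2.414|: I 0.120; II 0.252; III 0.043.

III, I, II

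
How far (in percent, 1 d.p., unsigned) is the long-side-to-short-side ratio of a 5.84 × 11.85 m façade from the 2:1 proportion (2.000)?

Ratio = 11.85 / 5.84 ≈ 2.0291.
Ideal 2:1 = 2.0000. |2.0291 − 2.0000| / 2.0000 ≈ 1.46% → 1.5%.

1.5%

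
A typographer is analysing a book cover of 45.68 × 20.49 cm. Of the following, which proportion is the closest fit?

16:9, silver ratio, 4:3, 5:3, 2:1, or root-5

Ratio = 45.68 / 20.49 ≈ 2.229.
Distances: 16:9 1.778 (Δ 0.451); silver ratio 2.414 (Δ 0.185); 4:3 1.333 (Δ 0.896); 5:3 1.667 (Δ 0.562); 2:1 2.000 (Δ 0.229); root-5 2.236 (Δ 0.007).

root-5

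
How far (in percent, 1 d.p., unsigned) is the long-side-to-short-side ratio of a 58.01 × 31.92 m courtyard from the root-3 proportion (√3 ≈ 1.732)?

Ratio = 58.01 / 31.92 ≈ 1.8174.
Ideal root-3 ≈ 1.7321. |1.8174 − 1.7321| / 1.7321 ≈ 4.92% → 4.9%.

4.9%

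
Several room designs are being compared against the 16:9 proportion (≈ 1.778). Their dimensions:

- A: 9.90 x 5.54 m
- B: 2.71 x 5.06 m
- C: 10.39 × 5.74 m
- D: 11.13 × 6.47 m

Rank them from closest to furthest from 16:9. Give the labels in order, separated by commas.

A, C, D, B

A: 9.90/5.54 ≈ 1.787 → |1.787 − 1.778| = 0.009
B: 5.06/2.71 ≈ 1.867 → |1.867 − 1.778| = 0.089
C: 10.39/5.74 ≈ 1.810 → |1.810 − 1.778| = 0.032
D: 11.13/6.47 ≈ 1.720 → |1.720 − 1.778| = 0.058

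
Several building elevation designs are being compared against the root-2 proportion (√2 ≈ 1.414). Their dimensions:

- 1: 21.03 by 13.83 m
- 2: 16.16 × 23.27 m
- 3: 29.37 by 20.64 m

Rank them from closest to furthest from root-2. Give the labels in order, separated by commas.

1: 21.03/13.83 ≈ 1.521 → |1.521 − 1.414| = 0.107
2: 23.27/16.16 ≈ 1.440 → |1.440 − 1.414| = 0.026
3: 29.37/20.64 ≈ 1.423 → |1.423 − 1.414| = 0.009

3, 2, 1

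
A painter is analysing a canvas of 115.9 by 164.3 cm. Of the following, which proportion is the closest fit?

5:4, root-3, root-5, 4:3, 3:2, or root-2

root-2

Ratio = 164.3 / 115.9 ≈ 1.418.
Distances: 5:4 1.250 (Δ 0.168); root-3 1.732 (Δ 0.314); root-5 2.236 (Δ 0.818); 4:3 1.333 (Δ 0.085); 3:2 1.500 (Δ 0.082); root-2 1.414 (Δ 0.004).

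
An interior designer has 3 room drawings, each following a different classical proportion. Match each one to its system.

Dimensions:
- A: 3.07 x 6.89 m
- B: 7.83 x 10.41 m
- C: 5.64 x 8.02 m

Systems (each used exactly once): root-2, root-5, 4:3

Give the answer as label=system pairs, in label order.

A = 6.89/3.07 ≈ 2.244 → root-5 (2.236)
B = 10.41/7.83 ≈ 1.330 → 4:3 (1.333)
C = 8.02/5.64 ≈ 1.422 → root-2 (1.414)

A=root-5, B=4:3, C=root-2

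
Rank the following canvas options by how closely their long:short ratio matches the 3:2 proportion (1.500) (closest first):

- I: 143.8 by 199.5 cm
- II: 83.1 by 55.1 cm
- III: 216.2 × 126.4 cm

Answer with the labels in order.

II, I, III

Ratios: I = 199.5 / 143.8 ≈ 1.387; II = 83.1 / 55.1 ≈ 1.508; III = 216.2 / 126.4 ≈ 1.710.
|Δ from 1.500|: I 0.113; II 0.008; III 0.210.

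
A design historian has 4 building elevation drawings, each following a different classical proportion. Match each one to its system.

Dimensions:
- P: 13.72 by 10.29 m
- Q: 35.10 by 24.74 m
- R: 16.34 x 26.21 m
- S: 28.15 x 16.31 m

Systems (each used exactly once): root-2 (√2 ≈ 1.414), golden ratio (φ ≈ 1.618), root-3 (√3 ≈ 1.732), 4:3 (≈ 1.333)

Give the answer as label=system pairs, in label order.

P=4:3, Q=root-2, R=golden ratio, S=root-3

Ratios: P ≈ 1.333; Q ≈ 1.419; R ≈ 1.604; S ≈ 1.726.
Targets: root-2 ≈ 1.414; golden ratio ≈ 1.618; root-3 ≈ 1.732; 4:3 ≈ 1.333.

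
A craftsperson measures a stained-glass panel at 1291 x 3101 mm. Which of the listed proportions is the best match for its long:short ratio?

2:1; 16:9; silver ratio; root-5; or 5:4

silver ratio

Ratio = 3101 / 1291 ≈ 2.402.
Distances: 2:1 2.000 (Δ 0.402); 16:9 1.778 (Δ 0.624); silver ratio 2.414 (Δ 0.012); root-5 2.236 (Δ 0.166); 5:4 1.250 (Δ 1.152).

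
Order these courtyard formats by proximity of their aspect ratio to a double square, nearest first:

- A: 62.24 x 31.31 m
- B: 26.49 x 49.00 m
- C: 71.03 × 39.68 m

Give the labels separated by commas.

Ratios: A = 62.24 / 31.31 ≈ 1.988; B = 49.00 / 26.49 ≈ 1.850; C = 71.03 / 39.68 ≈ 1.790.
|Δ from 2.000|: A 0.012; B 0.150; C 0.210.

A, B, C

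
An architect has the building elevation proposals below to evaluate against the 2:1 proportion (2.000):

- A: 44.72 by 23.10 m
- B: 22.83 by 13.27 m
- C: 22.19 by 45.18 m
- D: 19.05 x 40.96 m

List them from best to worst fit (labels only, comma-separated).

C, A, D, B

Ratios: A = 44.72 / 23.10 ≈ 1.936; B = 22.83 / 13.27 ≈ 1.720; C = 45.18 / 22.19 ≈ 2.036; D = 40.96 / 19.05 ≈ 2.150.
|Δ from 2.000|: A 0.064; B 0.280; C 0.036; D 0.150.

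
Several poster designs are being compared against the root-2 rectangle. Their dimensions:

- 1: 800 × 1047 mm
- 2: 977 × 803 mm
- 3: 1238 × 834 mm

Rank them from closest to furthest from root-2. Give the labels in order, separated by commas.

3, 1, 2

Ratios: 1 = 1047 / 800 ≈ 1.309; 2 = 977 / 803 ≈ 1.217; 3 = 1238 / 834 ≈ 1.484.
|Δ from 1.414|: 1 0.105; 2 0.197; 3 0.070.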